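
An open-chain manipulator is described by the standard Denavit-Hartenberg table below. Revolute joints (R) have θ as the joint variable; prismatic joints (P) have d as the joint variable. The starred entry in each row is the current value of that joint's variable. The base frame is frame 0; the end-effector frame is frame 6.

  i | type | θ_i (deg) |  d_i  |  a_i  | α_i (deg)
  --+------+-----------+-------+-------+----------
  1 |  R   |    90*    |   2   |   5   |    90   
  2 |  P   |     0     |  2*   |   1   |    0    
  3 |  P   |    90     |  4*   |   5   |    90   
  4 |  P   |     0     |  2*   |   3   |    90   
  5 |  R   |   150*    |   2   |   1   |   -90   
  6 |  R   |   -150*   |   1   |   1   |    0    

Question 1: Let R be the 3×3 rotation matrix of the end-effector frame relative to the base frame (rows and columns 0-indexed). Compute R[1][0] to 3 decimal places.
End-effector x-axis (col 0 of R) = (-0.5000,-0.4330,0.7500)
R[1][0] = -0.4330

-0.433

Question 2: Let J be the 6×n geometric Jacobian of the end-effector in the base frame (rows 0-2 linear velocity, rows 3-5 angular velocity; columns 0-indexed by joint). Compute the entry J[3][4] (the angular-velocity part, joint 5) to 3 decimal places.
-1.000

axis z_4 = (-1.0000,0.0000,-0.0000); lever o_n−o_4 = (-2.5000,-0.7990,-0.6160)
cross product → J_v[:, 4] = (-0.0000,-0.6160,0.7990)
J_ω[:, 4] = z_4
entry J[3][4] = -1.0000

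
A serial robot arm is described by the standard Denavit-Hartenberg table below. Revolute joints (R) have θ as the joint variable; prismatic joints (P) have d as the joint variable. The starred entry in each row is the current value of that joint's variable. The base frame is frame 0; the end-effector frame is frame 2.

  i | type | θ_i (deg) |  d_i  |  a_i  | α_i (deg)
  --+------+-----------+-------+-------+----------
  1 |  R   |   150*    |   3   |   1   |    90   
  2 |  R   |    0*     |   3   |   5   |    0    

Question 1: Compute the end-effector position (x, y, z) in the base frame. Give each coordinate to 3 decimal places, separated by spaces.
-3.696 5.598 3.000

after link 1: o_1 = (-0.8660, 0.5000, 3.0000)
after link 2: o_2 = (-3.6962, 5.5981, 3.0000)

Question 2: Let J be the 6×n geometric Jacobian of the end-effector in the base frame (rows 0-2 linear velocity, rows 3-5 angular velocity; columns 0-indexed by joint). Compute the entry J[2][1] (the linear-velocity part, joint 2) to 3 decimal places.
axis z_1 = (0.5000,0.8660,0.0000); lever o_n−o_1 = (-2.8301,5.0981,0.0000)
cross product → J_v[:, 1] = (-0.0000,-0.0000,5.0000)
J_ω[:, 1] = z_1
entry J[2][1] = 5.0000

5.000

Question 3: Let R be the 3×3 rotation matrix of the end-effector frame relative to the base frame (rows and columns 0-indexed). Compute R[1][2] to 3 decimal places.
End-effector z-axis (col 2 of R) = (0.5000,0.8660,0.0000)
R[1][2] = 0.8660

0.866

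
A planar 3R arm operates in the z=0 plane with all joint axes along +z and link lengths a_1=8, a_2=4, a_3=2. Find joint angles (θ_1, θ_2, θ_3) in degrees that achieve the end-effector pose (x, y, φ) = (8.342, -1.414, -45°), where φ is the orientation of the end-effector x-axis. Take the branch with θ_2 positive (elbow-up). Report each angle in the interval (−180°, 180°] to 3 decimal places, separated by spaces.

-29.998 120.006 -135.008

wrist centre = target − a_3·(cos φ, sin φ) = (6.9278, 0.0002)
cos θ_2 = (47.9942−8²−4²)/(2·8·4) = -0.5001; θ_2 = 120.0060° (elbow-up)
β = atan2(0.0002,6.9278) = 0.0018°; ψ = atan2(3.4639,5.9996) = 30.0000°
θ_1 = β − ψ = -29.9982°
θ_3 = φ − θ_1 − θ_2 = -135.0077° (wrapped to (-180°,180°])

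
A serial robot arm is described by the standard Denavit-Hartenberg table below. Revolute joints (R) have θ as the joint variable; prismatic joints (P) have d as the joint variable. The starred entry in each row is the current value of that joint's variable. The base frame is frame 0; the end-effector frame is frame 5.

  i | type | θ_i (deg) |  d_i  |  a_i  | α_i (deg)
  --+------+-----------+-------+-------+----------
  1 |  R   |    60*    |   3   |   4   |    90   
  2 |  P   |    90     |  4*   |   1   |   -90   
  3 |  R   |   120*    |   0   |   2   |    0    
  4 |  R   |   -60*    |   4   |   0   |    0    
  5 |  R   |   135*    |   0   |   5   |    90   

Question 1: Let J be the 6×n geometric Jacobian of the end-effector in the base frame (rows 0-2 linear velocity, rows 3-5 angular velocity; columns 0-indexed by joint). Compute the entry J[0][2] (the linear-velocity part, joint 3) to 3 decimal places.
5.049

axis z_2 = (-0.5000,-0.8660,0.0000); lever o_n−o_2 = (-2.3793,-3.2451,-5.8296)
cross product → J_v[:, 2] = (5.0486,-2.9148,-0.4380)
J_ω[:, 2] = z_2
entry J[0][2] = 5.0486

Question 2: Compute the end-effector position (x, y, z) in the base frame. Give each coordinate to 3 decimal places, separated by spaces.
3.085 -1.781 -1.830

after link 1: o_1 = (2.0000, 3.4641, 3.0000)
after link 2: o_2 = (5.4641, 1.4641, 4.0000)
after link 3: o_3 = (3.9641, 2.3301, 3.0000)
after link 4: o_4 = (1.9641, -1.1340, 3.0000)
after link 5: o_5 = (3.0848, -1.7810, -1.8296)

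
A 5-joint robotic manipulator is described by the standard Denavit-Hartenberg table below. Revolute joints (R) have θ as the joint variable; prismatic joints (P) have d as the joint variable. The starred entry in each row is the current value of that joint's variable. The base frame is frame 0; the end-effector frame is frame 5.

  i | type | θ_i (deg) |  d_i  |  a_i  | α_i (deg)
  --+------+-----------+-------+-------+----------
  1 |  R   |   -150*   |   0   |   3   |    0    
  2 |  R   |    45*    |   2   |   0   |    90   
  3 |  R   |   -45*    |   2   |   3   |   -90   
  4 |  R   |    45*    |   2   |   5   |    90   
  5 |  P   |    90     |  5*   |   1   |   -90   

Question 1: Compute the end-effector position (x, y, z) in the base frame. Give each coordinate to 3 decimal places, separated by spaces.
after link 1: o_1 = (-2.5981, -1.5000, 0.0000)
after link 2: o_2 = (-2.5981, -1.5000, 2.0000)
after link 3: o_3 = (-5.0790, -3.0314, -0.1213)
after link 4: o_4 = (-2.6770, -7.7273, -1.2071)
after link 5: o_5 = (-6.9221, -9.9101, -3.0000)

-6.922 -9.910 -3.000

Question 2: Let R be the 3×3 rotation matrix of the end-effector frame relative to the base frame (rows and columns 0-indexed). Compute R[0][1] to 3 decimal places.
0.812

End-effector y-axis (col 1 of R) = (0.8124,0.3000,0.5000)
R[0][1] = 0.8124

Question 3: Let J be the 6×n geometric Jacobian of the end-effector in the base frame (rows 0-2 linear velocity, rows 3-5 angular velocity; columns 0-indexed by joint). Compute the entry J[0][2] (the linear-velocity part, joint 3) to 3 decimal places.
-1.294

axis z_2 = (-0.9659,0.2588,0.0000); lever o_n−o_2 = (-4.3240,-8.4101,-5.0000)
cross product → J_v[:, 2] = (-1.2941,-4.8296,9.2426)
J_ω[:, 2] = z_2
entry J[0][2] = -1.2941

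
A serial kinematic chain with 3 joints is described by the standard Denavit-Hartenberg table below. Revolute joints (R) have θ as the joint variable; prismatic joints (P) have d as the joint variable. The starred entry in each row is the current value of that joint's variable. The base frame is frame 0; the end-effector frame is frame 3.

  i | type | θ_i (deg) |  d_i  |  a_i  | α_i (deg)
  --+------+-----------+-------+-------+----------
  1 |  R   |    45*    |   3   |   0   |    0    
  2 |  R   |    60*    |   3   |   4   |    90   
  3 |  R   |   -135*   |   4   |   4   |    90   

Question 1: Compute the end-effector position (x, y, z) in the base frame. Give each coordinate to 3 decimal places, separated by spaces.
3.560 2.167 3.172

after link 1: o_1 = (0.0000, 0.0000, 3.0000)
after link 2: o_2 = (-1.0353, 3.8637, 6.0000)
after link 3: o_3 = (3.5605, 2.1669, 3.1716)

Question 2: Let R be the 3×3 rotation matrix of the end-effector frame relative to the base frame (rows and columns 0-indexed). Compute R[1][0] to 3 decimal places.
End-effector x-axis (col 0 of R) = (0.1830,-0.6830,-0.7071)
R[1][0] = -0.6830

-0.683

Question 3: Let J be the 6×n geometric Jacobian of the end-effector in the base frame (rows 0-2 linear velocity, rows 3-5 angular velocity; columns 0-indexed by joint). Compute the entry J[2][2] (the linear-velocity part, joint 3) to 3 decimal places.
axis z_2 = (0.9659,0.2588,0.0000); lever o_n−o_2 = (4.5958,-1.6968,-2.8284)
cross product → J_v[:, 2] = (-0.7321,2.7321,-2.8284)
J_ω[:, 2] = z_2
entry J[2][2] = -2.8284

-2.828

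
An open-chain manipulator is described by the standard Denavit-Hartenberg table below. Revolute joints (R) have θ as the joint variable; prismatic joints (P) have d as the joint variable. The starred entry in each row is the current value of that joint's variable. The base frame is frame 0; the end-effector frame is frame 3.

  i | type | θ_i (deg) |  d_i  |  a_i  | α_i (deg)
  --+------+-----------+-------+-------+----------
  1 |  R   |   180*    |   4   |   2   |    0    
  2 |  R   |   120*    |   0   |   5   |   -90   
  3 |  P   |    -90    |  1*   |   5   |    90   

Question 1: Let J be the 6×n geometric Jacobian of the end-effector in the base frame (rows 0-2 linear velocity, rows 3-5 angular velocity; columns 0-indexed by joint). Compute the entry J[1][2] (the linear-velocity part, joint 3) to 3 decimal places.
prismatic axis z_2 = (0.8660,0.5000,0.0000)
J_v[:, 2] = z_2; J_ω[:, 2] = (0,0,0)
entry J[1][2] = 0.5000

0.500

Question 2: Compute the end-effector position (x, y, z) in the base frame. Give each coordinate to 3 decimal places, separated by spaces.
after link 1: o_1 = (-2.0000, 0.0000, 4.0000)
after link 2: o_2 = (0.5000, -4.3301, 4.0000)
after link 3: o_3 = (1.3660, -3.8301, 9.0000)

1.366 -3.830 9.000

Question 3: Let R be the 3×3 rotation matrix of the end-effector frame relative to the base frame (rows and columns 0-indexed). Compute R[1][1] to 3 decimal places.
End-effector y-axis (col 1 of R) = (0.8660,0.5000,0.0000)
R[1][1] = 0.5000

0.500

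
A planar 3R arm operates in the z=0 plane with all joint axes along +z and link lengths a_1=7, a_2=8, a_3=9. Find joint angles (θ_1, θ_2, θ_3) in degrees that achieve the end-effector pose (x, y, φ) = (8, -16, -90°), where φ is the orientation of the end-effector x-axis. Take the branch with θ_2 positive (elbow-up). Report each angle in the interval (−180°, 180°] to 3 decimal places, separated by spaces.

-90.000 90.000 -90.000

wrist centre = target − a_3·(cos φ, sin φ) = (8.0000, -7.0000)
cos θ_2 = (113.0000−7²−8²)/(2·7·8) = -0.0000; θ_2 = 90.0000° (elbow-up)
β = atan2(-7.0000,8.0000) = -41.1859°; ψ = atan2(8.0000,7.0000) = 48.8141°
θ_1 = β − ψ = -90.0000°
θ_3 = φ − θ_1 − θ_2 = -90.0000° (wrapped to (-180°,180°])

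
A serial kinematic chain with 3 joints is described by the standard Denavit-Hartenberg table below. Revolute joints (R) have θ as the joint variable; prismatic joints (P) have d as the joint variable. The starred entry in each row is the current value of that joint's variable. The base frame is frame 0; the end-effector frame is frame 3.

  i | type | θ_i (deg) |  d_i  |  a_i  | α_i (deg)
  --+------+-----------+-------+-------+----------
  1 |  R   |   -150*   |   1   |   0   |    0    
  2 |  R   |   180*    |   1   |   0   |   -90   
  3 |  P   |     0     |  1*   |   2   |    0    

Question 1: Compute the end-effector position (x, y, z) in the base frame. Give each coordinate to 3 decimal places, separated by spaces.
after link 1: o_1 = (0.0000, 0.0000, 1.0000)
after link 2: o_2 = (0.0000, 0.0000, 2.0000)
after link 3: o_3 = (1.2321, 1.8660, 2.0000)

1.232 1.866 2.000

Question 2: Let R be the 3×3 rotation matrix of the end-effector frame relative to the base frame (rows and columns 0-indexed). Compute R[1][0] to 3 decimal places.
0.500

End-effector x-axis (col 0 of R) = (0.8660,0.5000,0.0000)
R[1][0] = 0.5000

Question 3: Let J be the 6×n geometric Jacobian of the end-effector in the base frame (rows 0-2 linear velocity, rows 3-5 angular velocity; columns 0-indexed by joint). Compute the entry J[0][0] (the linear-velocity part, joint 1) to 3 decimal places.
-1.866

axis z_0 = ẑ; lever o_n−o_0 = (1.2321,1.8660,2.0000)
cross product → J_v[:, 0] = (-1.8660,1.2321,0.0000)
J_ω[:, 0] = z_0
entry J[0][0] = -1.8660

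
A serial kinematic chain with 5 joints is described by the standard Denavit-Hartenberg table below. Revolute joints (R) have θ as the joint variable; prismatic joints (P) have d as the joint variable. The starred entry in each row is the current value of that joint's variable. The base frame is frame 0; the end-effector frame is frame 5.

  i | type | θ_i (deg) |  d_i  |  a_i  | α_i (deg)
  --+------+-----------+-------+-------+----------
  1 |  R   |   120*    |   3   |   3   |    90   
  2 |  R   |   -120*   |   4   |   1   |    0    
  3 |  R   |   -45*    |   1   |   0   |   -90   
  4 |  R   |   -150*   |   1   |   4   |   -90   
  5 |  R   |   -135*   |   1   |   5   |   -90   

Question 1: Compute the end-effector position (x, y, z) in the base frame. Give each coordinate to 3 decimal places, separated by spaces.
after link 1: o_1 = (-1.5000, 2.5981, 3.0000)
after link 2: o_2 = (2.2141, 4.1651, 2.1340)
after link 3: o_3 = (3.0801, 4.6651, 2.1340)
after link 4: o_4 = (3.0097, 8.7870, 2.0646)
after link 5: o_5 = (3.4915, 6.1490, -2.2723)

3.492 6.149 -2.272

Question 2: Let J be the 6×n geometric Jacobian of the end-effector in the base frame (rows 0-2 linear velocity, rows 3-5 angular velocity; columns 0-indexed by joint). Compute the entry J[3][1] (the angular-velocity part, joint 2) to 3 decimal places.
0.866

axis z_1 = (0.8660,0.5000,0.0000); lever o_n−o_1 = (4.9915,3.5510,-5.2723)
cross product → J_v[:, 1] = (-2.6362,4.5660,0.5795)
J_ω[:, 1] = z_1
entry J[3][1] = 0.8660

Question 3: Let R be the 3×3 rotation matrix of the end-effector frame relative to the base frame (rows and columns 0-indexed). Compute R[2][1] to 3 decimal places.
End-effector y-axis (col 1 of R) = (-0.9915,-0.0148,0.1294)
R[2][1] = 0.1294

0.129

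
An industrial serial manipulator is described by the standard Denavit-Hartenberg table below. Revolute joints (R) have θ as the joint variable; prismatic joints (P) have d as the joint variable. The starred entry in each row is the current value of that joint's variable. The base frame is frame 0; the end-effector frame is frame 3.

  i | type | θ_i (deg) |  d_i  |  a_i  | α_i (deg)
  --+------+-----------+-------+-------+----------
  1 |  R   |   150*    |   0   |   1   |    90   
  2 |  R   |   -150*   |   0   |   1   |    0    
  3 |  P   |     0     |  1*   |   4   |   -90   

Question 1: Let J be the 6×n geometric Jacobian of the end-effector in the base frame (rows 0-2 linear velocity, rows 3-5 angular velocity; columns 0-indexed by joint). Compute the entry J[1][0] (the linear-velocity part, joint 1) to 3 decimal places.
axis z_0 = ẑ; lever o_n−o_0 = (3.3840,-0.7990,-2.5000)
cross product → J_v[:, 0] = (0.7990,3.3840,-0.0000)
J_ω[:, 0] = z_0
entry J[1][0] = 3.3840

3.384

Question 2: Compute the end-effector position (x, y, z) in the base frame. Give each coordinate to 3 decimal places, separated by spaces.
3.384 -0.799 -2.500

after link 1: o_1 = (-0.8660, 0.5000, 0.0000)
after link 2: o_2 = (-0.1160, 0.0670, -0.5000)
after link 3: o_3 = (3.3840, -0.7990, -2.5000)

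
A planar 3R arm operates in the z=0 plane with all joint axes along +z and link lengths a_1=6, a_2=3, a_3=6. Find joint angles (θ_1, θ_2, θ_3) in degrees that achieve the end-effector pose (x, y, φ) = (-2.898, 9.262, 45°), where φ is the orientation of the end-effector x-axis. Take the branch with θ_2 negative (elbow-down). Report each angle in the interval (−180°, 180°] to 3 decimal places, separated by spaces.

wrist centre = target − a_3·(cos φ, sin φ) = (-7.1406, 5.0194)
cos θ_2 = (76.1827−6²−3²)/(2·6·3) = 0.8662; θ_2 = -29.9815° (elbow-down)
β = atan2(5.0194,-7.1406) = 144.8955°; ψ = atan2(-1.4992,8.5986) = -9.8901°
θ_1 = β − ψ = 154.7857°
θ_3 = φ − θ_1 − θ_2 = -79.8041° (wrapped to (-180°,180°])

154.786 -29.982 -79.804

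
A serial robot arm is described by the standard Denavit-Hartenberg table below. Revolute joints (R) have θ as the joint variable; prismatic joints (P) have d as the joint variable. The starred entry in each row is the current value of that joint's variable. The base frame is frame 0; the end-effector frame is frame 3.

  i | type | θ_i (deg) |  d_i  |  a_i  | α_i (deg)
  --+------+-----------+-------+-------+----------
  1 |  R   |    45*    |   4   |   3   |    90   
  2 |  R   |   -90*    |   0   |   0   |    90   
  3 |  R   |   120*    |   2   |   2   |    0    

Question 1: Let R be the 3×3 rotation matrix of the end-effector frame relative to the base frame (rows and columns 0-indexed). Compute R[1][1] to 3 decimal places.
End-effector y-axis (col 1 of R) = (-0.3536,0.3536,0.8660)
R[1][1] = 0.3536

0.354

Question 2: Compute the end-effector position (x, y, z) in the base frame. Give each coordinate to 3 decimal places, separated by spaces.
1.932 -0.518 5.000

after link 1: o_1 = (2.1213, 2.1213, 4.0000)
after link 2: o_2 = (2.1213, 2.1213, 4.0000)
after link 3: o_3 = (1.9319, -0.5176, 5.0000)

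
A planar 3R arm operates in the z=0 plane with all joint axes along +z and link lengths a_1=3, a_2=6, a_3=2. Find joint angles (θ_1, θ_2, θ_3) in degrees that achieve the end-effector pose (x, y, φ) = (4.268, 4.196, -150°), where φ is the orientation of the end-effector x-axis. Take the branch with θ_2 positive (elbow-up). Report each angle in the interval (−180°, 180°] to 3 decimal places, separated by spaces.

-0.002 60.002 150.001

wrist centre = target − a_3·(cos φ, sin φ) = (6.0001, 5.1960)
cos θ_2 = (62.9990−3²−6²)/(2·3·6) = 0.5000; θ_2 = 60.0018° (elbow-up)
β = atan2(5.1960,6.0001) = 40.8923°; ψ = atan2(5.1962,5.9998) = 40.8947°
θ_1 = β − ψ = -0.0024°
θ_3 = φ − θ_1 − θ_2 = 150.0006° (wrapped to (-180°,180°])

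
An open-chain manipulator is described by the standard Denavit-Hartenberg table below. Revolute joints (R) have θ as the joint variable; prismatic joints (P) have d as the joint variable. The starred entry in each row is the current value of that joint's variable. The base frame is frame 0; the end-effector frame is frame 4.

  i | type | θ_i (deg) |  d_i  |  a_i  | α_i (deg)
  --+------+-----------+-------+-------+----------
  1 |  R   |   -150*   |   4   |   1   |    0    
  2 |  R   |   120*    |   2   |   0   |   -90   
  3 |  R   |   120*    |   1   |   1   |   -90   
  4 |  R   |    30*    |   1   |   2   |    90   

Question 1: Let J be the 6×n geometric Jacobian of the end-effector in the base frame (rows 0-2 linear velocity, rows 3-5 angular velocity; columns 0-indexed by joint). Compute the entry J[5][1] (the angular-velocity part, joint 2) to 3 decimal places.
1.000

axis z_1 = (0.0000,0.0000,1.0000); lever o_n−o_1 = (-1.9330,1.1160,0.1340)
cross product → J_v[:, 1] = (-1.1160,-1.9330,0.0000)
J_ω[:, 1] = z_1
entry J[5][1] = 1.0000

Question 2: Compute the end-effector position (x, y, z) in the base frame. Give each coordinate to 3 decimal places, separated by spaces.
after link 1: o_1 = (-0.8660, -0.5000, 4.0000)
after link 2: o_2 = (-0.8660, -0.5000, 6.0000)
after link 3: o_3 = (-0.7990, 0.6160, 5.1340)
after link 4: o_4 = (-2.7990, 0.6160, 4.1340)

-2.799 0.616 4.134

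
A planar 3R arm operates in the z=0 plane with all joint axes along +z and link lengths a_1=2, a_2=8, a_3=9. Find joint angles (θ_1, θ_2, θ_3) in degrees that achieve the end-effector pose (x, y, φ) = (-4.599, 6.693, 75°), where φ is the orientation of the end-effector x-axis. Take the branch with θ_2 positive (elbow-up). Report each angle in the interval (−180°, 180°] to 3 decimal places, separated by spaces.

90.010 119.992 -135.003

wrist centre = target − a_3·(cos φ, sin φ) = (-6.9284, -2.0003)
cos θ_2 = (52.0037−2²−8²)/(2·2·8) = -0.4999; θ_2 = 119.9924° (elbow-up)
β = atan2(-2.0003,-6.9284) = -163.8957°; ψ = atan2(6.9287,-1.9991) = 106.0940°
θ_1 = β − ψ = -269.9897°
θ_3 = φ − θ_1 − θ_2 = -135.0027° (wrapped to (-180°,180°])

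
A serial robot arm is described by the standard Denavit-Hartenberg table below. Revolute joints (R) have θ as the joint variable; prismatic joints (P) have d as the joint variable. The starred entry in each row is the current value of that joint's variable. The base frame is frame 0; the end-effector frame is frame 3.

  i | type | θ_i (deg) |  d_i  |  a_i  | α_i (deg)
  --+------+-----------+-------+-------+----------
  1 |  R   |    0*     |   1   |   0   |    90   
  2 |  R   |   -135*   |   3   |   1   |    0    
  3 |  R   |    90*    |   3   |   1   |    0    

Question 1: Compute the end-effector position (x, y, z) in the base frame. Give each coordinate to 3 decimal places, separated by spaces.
0.000 -6.000 -0.414

after link 1: o_1 = (0.0000, 0.0000, 1.0000)
after link 2: o_2 = (-0.7071, -3.0000, 0.2929)
after link 3: o_3 = (0.0000, -6.0000, -0.4142)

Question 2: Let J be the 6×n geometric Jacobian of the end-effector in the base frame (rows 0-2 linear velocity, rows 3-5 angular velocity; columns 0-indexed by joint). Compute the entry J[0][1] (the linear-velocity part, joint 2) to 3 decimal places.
axis z_1 = (0.0000,-1.0000,0.0000); lever o_n−o_1 = (0.0000,-6.0000,-1.4142)
cross product → J_v[:, 1] = (1.4142,0.0000,0.0000)
J_ω[:, 1] = z_1
entry J[0][1] = 1.4142

1.414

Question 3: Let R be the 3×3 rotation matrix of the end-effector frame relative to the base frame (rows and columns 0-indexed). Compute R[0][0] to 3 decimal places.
0.707

End-effector x-axis (col 0 of R) = (0.7071,-0.0000,-0.7071)
R[0][0] = 0.7071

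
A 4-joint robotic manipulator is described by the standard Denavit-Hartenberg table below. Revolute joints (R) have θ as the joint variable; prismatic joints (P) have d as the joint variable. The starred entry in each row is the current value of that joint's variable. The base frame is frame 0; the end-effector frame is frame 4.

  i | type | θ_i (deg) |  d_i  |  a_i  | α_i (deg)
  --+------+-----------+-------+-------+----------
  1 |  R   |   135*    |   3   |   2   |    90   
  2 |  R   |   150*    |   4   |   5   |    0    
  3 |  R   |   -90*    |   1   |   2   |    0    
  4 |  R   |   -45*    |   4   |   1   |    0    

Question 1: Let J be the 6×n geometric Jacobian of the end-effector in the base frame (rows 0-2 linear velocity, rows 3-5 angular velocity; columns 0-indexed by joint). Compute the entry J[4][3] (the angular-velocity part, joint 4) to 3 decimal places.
0.707

axis z_3 = (0.7071,0.7071,0.0000); lever o_n−o_3 = (2.1454,3.5114,0.2588)
cross product → J_v[:, 3] = (0.1830,-0.1830,0.9659)
J_ω[:, 3] = z_3
entry J[4][3] = 0.7071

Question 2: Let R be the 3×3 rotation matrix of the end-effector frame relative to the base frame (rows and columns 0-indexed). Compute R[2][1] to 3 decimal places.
0.966

End-effector y-axis (col 1 of R) = (0.1830,-0.1830,0.9659)
R[2][1] = 0.9659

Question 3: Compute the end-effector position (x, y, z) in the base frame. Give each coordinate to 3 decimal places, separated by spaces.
after link 1: o_1 = (-1.4142, 1.4142, 3.0000)
after link 2: o_2 = (4.4761, 1.1808, 5.5000)
after link 3: o_3 = (4.4761, 2.5950, 7.2321)
after link 4: o_4 = (6.6215, 6.1064, 7.4909)

6.621 6.106 7.491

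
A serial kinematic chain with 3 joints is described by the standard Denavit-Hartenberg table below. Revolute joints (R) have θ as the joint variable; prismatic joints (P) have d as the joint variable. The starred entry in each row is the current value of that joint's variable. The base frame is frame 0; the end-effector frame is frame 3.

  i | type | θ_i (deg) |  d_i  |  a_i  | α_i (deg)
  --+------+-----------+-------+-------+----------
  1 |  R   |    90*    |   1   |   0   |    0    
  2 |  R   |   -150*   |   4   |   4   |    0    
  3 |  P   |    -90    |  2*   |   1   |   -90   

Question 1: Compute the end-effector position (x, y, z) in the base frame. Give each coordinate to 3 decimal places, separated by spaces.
1.134 -3.964 7.000

after link 1: o_1 = (0.0000, 0.0000, 1.0000)
after link 2: o_2 = (2.0000, -3.4641, 5.0000)
after link 3: o_3 = (1.1340, -3.9641, 7.0000)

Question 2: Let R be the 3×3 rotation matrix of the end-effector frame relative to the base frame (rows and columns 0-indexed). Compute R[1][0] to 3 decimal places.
-0.500

End-effector x-axis (col 0 of R) = (-0.8660,-0.5000,0.0000)
R[1][0] = -0.5000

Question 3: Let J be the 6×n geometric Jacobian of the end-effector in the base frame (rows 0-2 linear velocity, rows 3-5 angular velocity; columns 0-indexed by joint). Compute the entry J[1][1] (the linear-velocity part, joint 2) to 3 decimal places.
axis z_1 = (0.0000,0.0000,1.0000); lever o_n−o_1 = (1.1340,-3.9641,6.0000)
cross product → J_v[:, 1] = (3.9641,1.1340,-0.0000)
J_ω[:, 1] = z_1
entry J[1][1] = 1.1340

1.134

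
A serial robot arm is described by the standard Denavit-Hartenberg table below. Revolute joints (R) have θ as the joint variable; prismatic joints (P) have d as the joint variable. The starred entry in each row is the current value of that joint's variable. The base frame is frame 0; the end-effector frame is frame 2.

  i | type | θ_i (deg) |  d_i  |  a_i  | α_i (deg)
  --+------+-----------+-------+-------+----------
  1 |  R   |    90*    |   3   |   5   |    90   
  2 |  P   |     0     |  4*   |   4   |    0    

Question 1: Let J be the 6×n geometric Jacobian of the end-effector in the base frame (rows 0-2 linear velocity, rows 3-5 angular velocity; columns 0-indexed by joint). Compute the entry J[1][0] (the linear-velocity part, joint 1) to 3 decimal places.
4.000

axis z_0 = ẑ; lever o_n−o_0 = (4.0000,9.0000,3.0000)
cross product → J_v[:, 0] = (-9.0000,4.0000,0.0000)
J_ω[:, 0] = z_0
entry J[1][0] = 4.0000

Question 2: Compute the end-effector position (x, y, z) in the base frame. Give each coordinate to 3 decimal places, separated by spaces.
4.000 9.000 3.000

after link 1: o_1 = (0.0000, 5.0000, 3.0000)
after link 2: o_2 = (4.0000, 9.0000, 3.0000)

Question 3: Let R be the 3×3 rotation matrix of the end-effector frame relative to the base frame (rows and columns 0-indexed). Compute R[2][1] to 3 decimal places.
1.000

End-effector y-axis (col 1 of R) = (-0.0000,0.0000,1.0000)
R[2][1] = 1.0000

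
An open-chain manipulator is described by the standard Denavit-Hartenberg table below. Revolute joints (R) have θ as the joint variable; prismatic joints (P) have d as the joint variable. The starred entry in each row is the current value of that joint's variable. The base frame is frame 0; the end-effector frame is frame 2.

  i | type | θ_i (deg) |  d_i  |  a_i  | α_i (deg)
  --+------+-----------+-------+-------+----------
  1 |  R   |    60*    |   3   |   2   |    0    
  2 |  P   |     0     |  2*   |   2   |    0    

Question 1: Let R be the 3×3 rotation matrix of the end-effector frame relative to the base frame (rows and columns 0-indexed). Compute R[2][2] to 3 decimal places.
End-effector z-axis (col 2 of R) = (0.0000,0.0000,1.0000)
R[2][2] = 1.0000

1.000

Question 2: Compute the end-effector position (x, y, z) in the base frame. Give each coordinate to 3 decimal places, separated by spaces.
after link 1: o_1 = (1.0000, 1.7321, 3.0000)
after link 2: o_2 = (2.0000, 3.4641, 5.0000)

2.000 3.464 5.000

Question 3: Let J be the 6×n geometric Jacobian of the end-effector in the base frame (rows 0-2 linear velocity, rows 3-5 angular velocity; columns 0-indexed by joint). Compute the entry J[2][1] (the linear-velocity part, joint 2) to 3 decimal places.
1.000

prismatic axis z_1 = (0.0000,0.0000,1.0000)
J_v[:, 1] = z_1; J_ω[:, 1] = (0,0,0)
entry J[2][1] = 1.0000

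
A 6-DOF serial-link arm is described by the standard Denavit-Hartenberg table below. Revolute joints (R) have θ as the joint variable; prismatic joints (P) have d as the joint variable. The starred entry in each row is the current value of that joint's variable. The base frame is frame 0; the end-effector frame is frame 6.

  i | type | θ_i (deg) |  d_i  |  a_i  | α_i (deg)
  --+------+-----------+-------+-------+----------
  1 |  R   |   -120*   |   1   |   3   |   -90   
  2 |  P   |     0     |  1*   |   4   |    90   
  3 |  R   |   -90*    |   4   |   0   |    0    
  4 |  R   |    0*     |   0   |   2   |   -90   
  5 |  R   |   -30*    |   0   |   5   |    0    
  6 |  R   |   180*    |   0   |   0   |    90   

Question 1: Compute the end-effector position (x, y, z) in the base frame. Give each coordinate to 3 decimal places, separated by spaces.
after link 1: o_1 = (-1.5000, -2.5981, 1.0000)
after link 2: o_2 = (-2.6340, -6.5622, 1.0000)
after link 3: o_3 = (-2.6340, -6.5622, 5.0000)
after link 4: o_4 = (-4.3660, -5.5622, 5.0000)
after link 5: o_5 = (-8.1160, -3.3971, 7.5000)
after link 6: o_6 = (-8.1160, -3.3971, 7.5000)

-8.116 -3.397 7.500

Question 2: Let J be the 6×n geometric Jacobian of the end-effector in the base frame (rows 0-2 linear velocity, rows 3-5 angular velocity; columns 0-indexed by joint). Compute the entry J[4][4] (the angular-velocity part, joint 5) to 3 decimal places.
axis z_4 = (-0.5000,-0.8660,0.0000); lever o_n−o_4 = (-3.7500,2.1651,2.5000)
cross product → J_v[:, 4] = (-2.1651,1.2500,-4.3301)
J_ω[:, 4] = z_4
entry J[4][4] = -0.8660

-0.866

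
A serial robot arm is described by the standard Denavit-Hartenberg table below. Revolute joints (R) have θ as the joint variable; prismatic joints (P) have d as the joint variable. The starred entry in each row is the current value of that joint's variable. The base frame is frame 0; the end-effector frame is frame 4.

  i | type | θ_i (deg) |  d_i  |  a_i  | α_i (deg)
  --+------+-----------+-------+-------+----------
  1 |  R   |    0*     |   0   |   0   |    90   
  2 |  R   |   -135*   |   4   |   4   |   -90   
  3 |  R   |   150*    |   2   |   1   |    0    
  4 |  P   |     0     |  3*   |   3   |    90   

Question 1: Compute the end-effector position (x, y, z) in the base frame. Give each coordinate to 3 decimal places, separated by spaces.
3.157 -2.000 -3.914

after link 1: o_1 = (0.0000, 0.0000, 0.0000)
after link 2: o_2 = (-2.8284, -4.0000, -2.8284)
after link 3: o_3 = (-0.8018, -3.5000, -3.6303)
after link 4: o_4 = (3.1566, -2.0000, -3.9145)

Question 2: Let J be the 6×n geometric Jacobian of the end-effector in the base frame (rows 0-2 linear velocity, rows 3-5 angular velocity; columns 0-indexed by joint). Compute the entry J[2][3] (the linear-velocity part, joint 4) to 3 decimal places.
prismatic axis z_3 = (0.7071,-0.0000,-0.7071)
J_v[:, 3] = z_3; J_ω[:, 3] = (0,0,0)
entry J[2][3] = -0.7071

-0.707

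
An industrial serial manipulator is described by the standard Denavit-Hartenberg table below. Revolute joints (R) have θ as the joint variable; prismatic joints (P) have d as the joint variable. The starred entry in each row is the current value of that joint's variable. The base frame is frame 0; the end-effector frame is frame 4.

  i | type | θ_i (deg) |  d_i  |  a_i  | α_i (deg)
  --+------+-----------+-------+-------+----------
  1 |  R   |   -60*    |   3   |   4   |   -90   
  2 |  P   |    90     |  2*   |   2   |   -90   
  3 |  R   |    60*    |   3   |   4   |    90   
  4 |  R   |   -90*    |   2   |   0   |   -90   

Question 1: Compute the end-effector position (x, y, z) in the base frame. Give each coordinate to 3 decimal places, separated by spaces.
after link 1: o_1 = (2.0000, -3.4641, 3.0000)
after link 2: o_2 = (3.7321, -2.4641, 1.0000)
after link 3: o_3 = (-0.7679, -1.5981, -1.0000)
after link 4: o_4 = (0.0981, -1.0981, -2.7321)

0.098 -1.098 -2.732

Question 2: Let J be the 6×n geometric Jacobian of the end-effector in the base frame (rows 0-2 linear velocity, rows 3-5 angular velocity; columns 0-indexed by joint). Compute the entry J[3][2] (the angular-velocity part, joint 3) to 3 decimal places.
axis z_2 = (-0.5000,0.8660,-0.0000); lever o_n−o_2 = (-3.6340,1.3660,-3.7321)
cross product → J_v[:, 2] = (-3.2321,-1.8660,2.4641)
J_ω[:, 2] = z_2
entry J[3][2] = -0.5000

-0.500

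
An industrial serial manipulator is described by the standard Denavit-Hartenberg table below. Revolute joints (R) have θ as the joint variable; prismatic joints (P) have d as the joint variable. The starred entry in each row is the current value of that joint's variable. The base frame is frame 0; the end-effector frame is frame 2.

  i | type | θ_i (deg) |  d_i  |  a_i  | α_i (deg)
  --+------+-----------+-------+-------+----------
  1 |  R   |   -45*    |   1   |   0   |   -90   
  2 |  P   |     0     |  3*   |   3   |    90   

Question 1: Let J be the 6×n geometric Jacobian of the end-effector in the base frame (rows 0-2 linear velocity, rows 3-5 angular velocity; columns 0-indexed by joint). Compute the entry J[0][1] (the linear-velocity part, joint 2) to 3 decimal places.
0.707

prismatic axis z_1 = (0.7071,0.7071,0.0000)
J_v[:, 1] = z_1; J_ω[:, 1] = (0,0,0)
entry J[0][1] = 0.7071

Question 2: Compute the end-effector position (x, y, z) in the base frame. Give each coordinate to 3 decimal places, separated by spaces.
4.243 0.000 1.000

after link 1: o_1 = (0.0000, 0.0000, 1.0000)
after link 2: o_2 = (4.2426, 0.0000, 1.0000)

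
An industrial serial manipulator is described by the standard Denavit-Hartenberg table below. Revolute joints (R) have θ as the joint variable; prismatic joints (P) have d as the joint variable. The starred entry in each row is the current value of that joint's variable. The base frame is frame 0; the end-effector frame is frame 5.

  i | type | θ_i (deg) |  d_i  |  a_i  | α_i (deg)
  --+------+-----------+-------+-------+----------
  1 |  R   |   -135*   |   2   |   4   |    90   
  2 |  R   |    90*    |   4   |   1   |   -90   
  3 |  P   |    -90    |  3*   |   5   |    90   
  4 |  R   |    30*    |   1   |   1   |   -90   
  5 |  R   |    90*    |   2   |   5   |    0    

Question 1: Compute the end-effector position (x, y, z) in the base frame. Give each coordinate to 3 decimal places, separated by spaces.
after link 1: o_1 = (-2.8284, -2.8284, 2.0000)
after link 2: o_2 = (-5.6569, -0.0000, 3.0000)
after link 3: o_3 = (-7.0711, 5.6569, 3.0000)
after link 4: o_4 = (-7.3299, 6.6228, 2.0000)
after link 5: o_5 = (-5.3980, 7.1404, 7.0000)

-5.398 7.140 7.000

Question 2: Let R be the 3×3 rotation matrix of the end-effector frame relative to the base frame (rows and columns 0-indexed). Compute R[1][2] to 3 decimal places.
0.259

End-effector z-axis (col 2 of R) = (0.9659,0.2588,-0.0000)
R[1][2] = 0.2588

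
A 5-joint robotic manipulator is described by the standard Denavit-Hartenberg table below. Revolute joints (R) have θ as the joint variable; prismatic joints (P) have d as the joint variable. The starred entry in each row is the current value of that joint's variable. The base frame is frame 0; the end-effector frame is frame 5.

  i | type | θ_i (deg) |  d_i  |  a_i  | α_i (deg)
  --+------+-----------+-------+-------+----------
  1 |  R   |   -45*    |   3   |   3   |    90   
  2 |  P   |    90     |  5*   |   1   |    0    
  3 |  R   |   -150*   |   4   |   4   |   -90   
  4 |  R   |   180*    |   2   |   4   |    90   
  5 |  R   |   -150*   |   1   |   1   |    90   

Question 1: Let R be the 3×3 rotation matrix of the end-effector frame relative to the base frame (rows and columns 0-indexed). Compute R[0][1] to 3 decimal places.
0.707

End-effector y-axis (col 1 of R) = (0.7071,0.7071,-0.0000)
R[0][1] = 0.7071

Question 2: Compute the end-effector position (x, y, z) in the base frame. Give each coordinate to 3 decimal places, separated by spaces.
after link 1: o_1 = (2.1213, -2.1213, 3.0000)
after link 2: o_2 = (-1.4142, -5.6569, 4.0000)
after link 3: o_3 = (-2.8284, -9.8995, 0.5359)
after link 4: o_4 = (-3.0179, -9.7100, 5.0000)
after link 5: o_5 = (-2.3108, -9.0029, 4.0000)

-2.311 -9.003 4.000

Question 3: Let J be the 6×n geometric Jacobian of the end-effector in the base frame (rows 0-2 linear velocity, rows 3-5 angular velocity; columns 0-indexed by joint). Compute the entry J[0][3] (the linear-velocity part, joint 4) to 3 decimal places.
-2.570

axis z_3 = (0.6124,-0.6124,0.5000); lever o_n−o_3 = (0.5176,0.8966,3.4641)
cross product → J_v[:, 3] = (-2.5696,-1.8625,0.8660)
J_ω[:, 3] = z_3
entry J[0][3] = -2.5696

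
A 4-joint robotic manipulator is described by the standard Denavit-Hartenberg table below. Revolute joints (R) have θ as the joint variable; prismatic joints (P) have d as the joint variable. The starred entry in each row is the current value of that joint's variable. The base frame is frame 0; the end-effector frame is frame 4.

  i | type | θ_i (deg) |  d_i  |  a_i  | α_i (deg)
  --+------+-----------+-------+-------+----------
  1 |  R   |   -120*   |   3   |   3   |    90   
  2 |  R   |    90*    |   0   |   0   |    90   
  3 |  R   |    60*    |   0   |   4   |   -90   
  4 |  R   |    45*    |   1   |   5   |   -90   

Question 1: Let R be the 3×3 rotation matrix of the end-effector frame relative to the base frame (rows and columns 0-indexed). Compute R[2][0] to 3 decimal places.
0.354

End-effector x-axis (col 0 of R) = (-0.1768,0.9186,0.3536)
R[2][0] = 0.3536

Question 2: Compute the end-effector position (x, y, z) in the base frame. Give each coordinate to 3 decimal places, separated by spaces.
after link 1: o_1 = (-1.5000, -2.5981, 3.0000)
after link 2: o_2 = (-1.5000, -2.5981, 3.0000)
after link 3: o_3 = (-4.5000, -0.8660, 5.0000)
after link 4: o_4 = (-5.8169, 3.9768, 5.9017)

-5.817 3.977 5.902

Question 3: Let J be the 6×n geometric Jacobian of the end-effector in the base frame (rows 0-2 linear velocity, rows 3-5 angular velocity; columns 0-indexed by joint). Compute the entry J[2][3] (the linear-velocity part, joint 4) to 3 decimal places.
-1.768

axis z_3 = (-0.4330,0.2500,-0.8660); lever o_n−o_3 = (-1.3169,4.8428,0.9017)
cross product → J_v[:, 3] = (4.4194,1.5309,-1.7678)
J_ω[:, 3] = z_3
entry J[2][3] = -1.7678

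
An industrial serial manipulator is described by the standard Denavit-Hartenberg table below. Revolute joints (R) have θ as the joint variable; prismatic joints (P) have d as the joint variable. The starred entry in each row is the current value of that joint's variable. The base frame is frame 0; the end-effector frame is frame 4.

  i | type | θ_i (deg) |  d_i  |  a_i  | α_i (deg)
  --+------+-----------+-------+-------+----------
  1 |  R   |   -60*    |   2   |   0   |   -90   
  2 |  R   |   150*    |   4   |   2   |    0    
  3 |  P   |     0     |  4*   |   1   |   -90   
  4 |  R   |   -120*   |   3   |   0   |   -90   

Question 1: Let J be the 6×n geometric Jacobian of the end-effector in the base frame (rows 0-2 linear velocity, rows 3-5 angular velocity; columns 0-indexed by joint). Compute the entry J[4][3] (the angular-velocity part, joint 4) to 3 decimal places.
0.433

axis z_3 = (-0.2500,0.4330,0.8660); lever o_n−o_3 = (-0.7500,1.2990,2.5981)
cross product → J_v[:, 3] = (0.0000,0.0000,0.0000)
J_ω[:, 3] = z_3
entry J[4][3] = 0.4330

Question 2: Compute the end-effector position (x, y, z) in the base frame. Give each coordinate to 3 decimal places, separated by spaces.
after link 1: o_1 = (0.0000, 0.0000, 2.0000)
after link 2: o_2 = (2.5981, 3.5000, 1.0000)
after link 3: o_3 = (5.6292, 6.2500, 0.5000)
after link 4: o_4 = (4.8792, 7.5490, 3.0981)

4.879 7.549 3.098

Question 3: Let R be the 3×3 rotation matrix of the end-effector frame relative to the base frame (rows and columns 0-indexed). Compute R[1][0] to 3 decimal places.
0.058

End-effector x-axis (col 0 of R) = (0.9665,0.0580,0.2500)
R[1][0] = 0.0580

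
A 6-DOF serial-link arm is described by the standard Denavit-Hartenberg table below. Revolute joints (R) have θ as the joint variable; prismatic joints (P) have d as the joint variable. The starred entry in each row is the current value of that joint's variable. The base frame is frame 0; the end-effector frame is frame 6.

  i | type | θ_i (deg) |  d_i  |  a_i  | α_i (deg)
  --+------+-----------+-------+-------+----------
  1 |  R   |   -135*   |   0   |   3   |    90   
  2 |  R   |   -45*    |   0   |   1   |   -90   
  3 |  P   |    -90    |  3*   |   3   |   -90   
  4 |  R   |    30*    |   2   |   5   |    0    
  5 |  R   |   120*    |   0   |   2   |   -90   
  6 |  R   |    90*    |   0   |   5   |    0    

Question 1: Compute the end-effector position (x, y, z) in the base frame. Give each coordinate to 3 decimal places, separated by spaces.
after link 1: o_1 = (-2.1213, -2.1213, 0.0000)
after link 2: o_2 = (-2.6213, -2.6213, -0.7071)
after link 3: o_3 = (-6.2426, -2.0000, 1.4142)
after link 4: o_4 = (-9.0545, 1.3119, -1.7678)
after link 5: o_5 = (-7.3298, 0.5871, -2.4749)
after link 6: o_6 = (-4.8298, 3.0871, 1.0607)

-4.830 3.087 1.061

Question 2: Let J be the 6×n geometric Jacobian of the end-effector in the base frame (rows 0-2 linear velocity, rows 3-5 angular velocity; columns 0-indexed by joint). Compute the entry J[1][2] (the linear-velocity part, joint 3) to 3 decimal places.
-0.500

prismatic axis z_2 = (-0.5000,-0.5000,0.7071)
J_v[:, 2] = z_2; J_ω[:, 2] = (0,0,0)
entry J[1][2] = -0.5000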